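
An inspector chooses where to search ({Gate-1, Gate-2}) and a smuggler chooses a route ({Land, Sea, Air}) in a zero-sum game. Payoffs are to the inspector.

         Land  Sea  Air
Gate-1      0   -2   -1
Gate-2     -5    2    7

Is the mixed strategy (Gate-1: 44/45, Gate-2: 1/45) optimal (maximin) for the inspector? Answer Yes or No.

No

Against Land this mix gives (44/45)·0 + (1/45)·(-5) = -1/9.
Against Sea this mix gives (44/45)·(-2) + (1/45)·2 = -86/45.
Against Air this mix gives (44/45)·(-1) + (1/45)·7 = -37/45.
The smuggler will play Sea, holding the inspector to -86/45. Shifting weight toward the row that does better against Sea would raise this floor (the equalizing mix achieves -10/9 against both Sea and Land), so the proposed strategy is not optimal.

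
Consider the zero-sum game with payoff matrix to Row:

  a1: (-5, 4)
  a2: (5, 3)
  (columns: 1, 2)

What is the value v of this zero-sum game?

35/11

Row minima: a1 → -5, a2 → 3; maximin = 3.
Column maxima: 1 → 5, 2 → 4; minimax = 4.
3 ≠ 4, so there is no saddle point; optimal play is mixed.
Let Row play a1 with probability p. Expected payoff against 1: (-5)p + 5(1−p) = −10p + 5; against 2: 4p + 3(1−p) = p + 3.
Setting these equal: −10p + 5 = p + 3 ⇒ −11p = -2 ⇒ p = 2/11, and the value is (-10)·(2/11) + 5 = 35/11.
For Column: with q = P(1), equating a1's and a2's payoffs gives −9q + 4 = 2q + 3 ⇒ q = 1/11.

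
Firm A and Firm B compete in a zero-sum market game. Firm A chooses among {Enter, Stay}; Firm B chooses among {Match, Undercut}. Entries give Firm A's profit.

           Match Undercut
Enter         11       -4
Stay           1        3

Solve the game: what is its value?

37/17

Row minima: Enter → -4, Stay → 1; maximin = 1.
Column maxima: Match → 11, Undercut → 3; minimax = 3.
1 ≠ 3, so there is no saddle point; optimal play is mixed.
Let Firm A play Enter with probability p. Expected payoff against Match: 11p + 1(1−p) = 10p + 1; against Undercut: (-4)p + 3(1−p) = −7p + 3.
Setting these equal: 10p + 1 = −7p + 3 ⇒ 17p = 2 ⇒ p = 2/17, and the value is (10)·(2/17) + 1 = 37/17.
For Firm B: with q = P(Match), equating Enter's and Stay's payoffs gives 15q − 4 = −2q + 3 ⇒ q = 7/17.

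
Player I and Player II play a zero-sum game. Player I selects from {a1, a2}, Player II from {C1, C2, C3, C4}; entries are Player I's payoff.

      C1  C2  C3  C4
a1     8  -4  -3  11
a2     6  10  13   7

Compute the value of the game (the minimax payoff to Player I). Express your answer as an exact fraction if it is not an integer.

13/2

Row minima: a1 → -4, a2 → 6; maximin = 6.
Column maxima: C1 → 8, C2 → 10, C3 → 13, C4 → 11; minimax = 8.
6 ≠ 8, so there is no saddle point; optimal play is mixed.
C3 is strictly dominated by C2 (it gives Player I strictly more in every row), so Player II never plays it.
C4 is strictly dominated by C1 (it gives Player I strictly more in every row), so Player II never plays it.
On the remaining 2×2 (a1, a2 vs C1, C2):
Let Player I play a1 with probability p. Expected payoff against C1: 8p + 6(1−p) = 2p + 6; against C2: (-4)p + 10(1−p) = −14p + 10.
Setting these equal: 2p + 6 = −14p + 10 ⇒ 16p = 4 ⇒ p = 1/4, and the value is (2)·(1/4) + 6 = 13/2.
For Player II: with q = P(C1), equating a1's and a2's payoffs gives 12q − 4 = −4q + 10 ⇒ q = 7/8.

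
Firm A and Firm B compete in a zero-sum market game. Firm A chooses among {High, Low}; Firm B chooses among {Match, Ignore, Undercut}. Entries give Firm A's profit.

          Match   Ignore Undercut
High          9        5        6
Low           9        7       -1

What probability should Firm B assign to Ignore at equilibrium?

7/9

Row minima: High → 5, Low → -1; maximin = 5.
Column maxima: Match → 9, Ignore → 7, Undercut → 6; minimax = 6.
5 ≠ 6, so there is no saddle point; optimal play is mixed.
Match is strictly dominated by Ignore (it gives Firm A strictly more in every row), so Firm B never plays it.
On the remaining 2×2 (High, Low vs Ignore, Undercut):
Let Firm A play High with probability p. Expected payoff against Ignore: 5p + 7(1−p) = −2p + 7; against Undercut: 6p + (-1)(1−p) = 7p − 1.
Setting these equal: −2p + 7 = 7p − 1 ⇒ −9p = -8 ⇒ p = 8/9, and the value is (-2)·(8/9) + 7 = 47/9.
For Firm B: with q = P(Ignore), equating High's and Low's payoffs gives −q + 6 = 8q − 1 ⇒ q = 7/9.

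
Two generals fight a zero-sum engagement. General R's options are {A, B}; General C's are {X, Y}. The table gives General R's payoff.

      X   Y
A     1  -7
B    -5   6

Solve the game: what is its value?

Row minima: A → -7, B → -5; maximin = -5.
Column maxima: X → 1, Y → 6; minimax = 1.
-5 ≠ 1, so there is no saddle point; optimal play is mixed.
Let General R play A with probability p. Expected payoff against X: 1p + (-5)(1−p) = 6p − 5; against Y: (-7)p + 6(1−p) = −13p + 6.
Setting these equal: 6p − 5 = −13p + 6 ⇒ 19p = 11 ⇒ p = 11/19, and the value is (6)·(11/19) − 5 = -29/19.
For General C: with q = P(X), equating A's and B's payoffs gives 8q − 7 = −11q + 6 ⇒ q = 13/19.

-29/19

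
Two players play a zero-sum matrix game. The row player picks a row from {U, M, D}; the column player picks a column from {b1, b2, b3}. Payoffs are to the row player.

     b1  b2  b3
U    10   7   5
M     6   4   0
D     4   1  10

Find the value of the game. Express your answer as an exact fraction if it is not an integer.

Row minima: U → 5, M → 0, D → 1; maximin = 5.
Column maxima: b1 → 10, b2 → 7, b3 → 10; minimax = 7.
5 ≠ 7, so there is no saddle point; optimal play is mixed.
M is strictly dominated by U, so the row player never plays it.
b1 is strictly dominated by b2 (it gives the row player strictly more in every row), so the column player never plays it.
On the remaining 2×2 (U, D vs b2, b3):
Let the row player play U with probability p. Expected payoff against b2: 7p + 1(1−p) = 6p + 1; against b3: 5p + 10(1−p) = −5p + 10.
Setting these equal: 6p + 1 = −5p + 10 ⇒ 11p = 9 ⇒ p = 9/11, and the value is (6)·(9/11) + 1 = 65/11.
For the column player: with q = P(b2), equating U's and D's payoffs gives 2q + 5 = −9q + 10 ⇒ q = 5/11.

65/11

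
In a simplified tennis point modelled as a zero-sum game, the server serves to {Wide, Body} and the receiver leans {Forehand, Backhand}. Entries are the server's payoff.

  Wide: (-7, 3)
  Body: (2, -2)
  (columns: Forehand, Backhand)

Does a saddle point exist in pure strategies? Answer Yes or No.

No

Row minima: Wide → -7, Body → -2; maximin = -2.
Column maxima: Forehand → 2, Backhand → 3; minimax = 2.
-2 ≠ 2, so no pure-strategy equilibrium exists.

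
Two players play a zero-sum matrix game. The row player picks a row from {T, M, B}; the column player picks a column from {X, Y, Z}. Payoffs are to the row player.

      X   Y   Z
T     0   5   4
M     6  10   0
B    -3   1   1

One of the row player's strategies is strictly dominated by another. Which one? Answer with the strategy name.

B

T gives a strictly higher payoff than B against every column: 0 > -3, 5 > 1, 4 > 1.
So B is strictly dominated and the row player never plays it.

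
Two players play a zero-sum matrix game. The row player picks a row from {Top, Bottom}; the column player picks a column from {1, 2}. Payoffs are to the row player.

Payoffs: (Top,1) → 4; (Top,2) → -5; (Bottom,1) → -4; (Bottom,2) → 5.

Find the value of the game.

0

Row minima: Top → -5, Bottom → -4; maximin = -4.
Column maxima: 1 → 4, 2 → 5; minimax = 4.
-4 ≠ 4, so there is no saddle point; optimal play is mixed.
Let the row player play Top with probability p. Expected payoff against 1: 4p + (-4)(1−p) = 8p − 4; against 2: (-5)p + 5(1−p) = −10p + 5.
Setting these equal: 8p − 4 = −10p + 5 ⇒ 18p = 9 ⇒ p = 1/2, and the value is (8)·(1/2) − 4 = 0.
For the column player: with q = P(1), equating Top's and Bottom's payoffs gives 9q − 5 = −9q + 5 ⇒ q = 5/9.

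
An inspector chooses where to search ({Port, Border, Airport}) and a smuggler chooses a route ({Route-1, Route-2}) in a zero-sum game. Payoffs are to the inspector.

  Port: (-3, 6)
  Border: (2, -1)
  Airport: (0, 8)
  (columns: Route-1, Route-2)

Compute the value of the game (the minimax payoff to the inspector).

16/11

Row minima: Port → -3, Border → -1, Airport → 0; maximin = 0.
Column maxima: Route-1 → 2, Route-2 → 8; minimax = 2.
0 ≠ 2, so there is no saddle point; optimal play is mixed.
Port is strictly dominated by Airport, so the inspector never plays it.
On the remaining 2×2 (Border, Airport vs Route-1, Route-2):
Let the inspector play Border with probability p. Expected payoff against Route-1: 2p + 0(1−p) = 2p; against Route-2: (-1)p + 8(1−p) = −9p + 8.
Setting these equal: 2p = −9p + 8 ⇒ 11p = 8 ⇒ p = 8/11, and the value is (2)·(8/11) = 16/11.
For the smuggler: with q = P(Route-1), equating Border's and Airport's payoffs gives 3q − 1 = −8q + 8 ⇒ q = 9/11.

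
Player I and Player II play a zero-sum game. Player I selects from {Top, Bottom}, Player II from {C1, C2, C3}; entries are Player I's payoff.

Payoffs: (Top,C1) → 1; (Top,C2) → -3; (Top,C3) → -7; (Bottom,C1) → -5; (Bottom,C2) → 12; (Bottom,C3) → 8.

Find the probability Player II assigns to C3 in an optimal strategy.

2/7

Row minima: Top → -7, Bottom → -5; maximin = -5.
Column maxima: C1 → 1, C2 → 12, C3 → 8; minimax = 1.
-5 ≠ 1, so there is no saddle point; optimal play is mixed.
C2 is strictly dominated by C3 (it gives Player I strictly more in every row), so Player II never plays it.
On the remaining 2×2 (Top, Bottom vs C1, C3):
Let Player I play Top with probability p. Expected payoff against C1: 1p + (-5)(1−p) = 6p − 5; against C3: (-7)p + 8(1−p) = −15p + 8.
Setting these equal: 6p − 5 = −15p + 8 ⇒ 21p = 13 ⇒ p = 13/21, and the value is (6)·(13/21) − 5 = -9/7.
For Player II: with q = P(C1), equating Top's and Bottom's payoffs gives 8q − 7 = −13q + 8 ⇒ q = 5/7.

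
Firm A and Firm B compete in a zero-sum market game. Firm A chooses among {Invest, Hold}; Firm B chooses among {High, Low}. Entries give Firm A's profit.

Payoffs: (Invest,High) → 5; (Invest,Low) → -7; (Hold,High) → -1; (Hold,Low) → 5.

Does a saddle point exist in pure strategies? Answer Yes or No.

No

Row minima: Invest → -7, Hold → -1; maximin = -1.
Column maxima: High → 5, Low → 5; minimax = 5.
-1 ≠ 5, so no pure-strategy equilibrium exists.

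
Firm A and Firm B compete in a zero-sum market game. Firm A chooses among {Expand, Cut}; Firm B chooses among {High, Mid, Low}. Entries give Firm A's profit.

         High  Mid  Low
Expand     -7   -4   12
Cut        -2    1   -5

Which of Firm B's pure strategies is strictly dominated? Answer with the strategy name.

Mid

High holds Firm A's payoff strictly below Mid in every row: -7 < -4, -2 < 1.
So Mid is strictly dominated for Firm B.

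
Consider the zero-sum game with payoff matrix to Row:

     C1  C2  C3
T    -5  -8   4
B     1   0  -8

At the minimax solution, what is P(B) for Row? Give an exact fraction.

3/5

Row minima: T → -8, B → -8; maximin = -8.
Column maxima: C1 → 1, C2 → 0, C3 → 4; minimax = 0.
-8 ≠ 0, so there is no saddle point; optimal play is mixed.
C1 is strictly dominated by C2 (it gives Row strictly more in every row), so Column never plays it.
On the remaining 2×2 (T, B vs C2, C3):
Let Row play T with probability p. Expected payoff against C2: (-8)p + 0(1−p) = −8p; against C3: 4p + (-8)(1−p) = 12p − 8.
Setting these equal: −8p = 12p − 8 ⇒ −20p = -8 ⇒ p = 2/5, and the value is (-8)·(2/5) = -16/5.
For Column: with q = P(C2), equating T's and B's payoffs gives −12q + 4 = 8q − 8 ⇒ q = 3/5.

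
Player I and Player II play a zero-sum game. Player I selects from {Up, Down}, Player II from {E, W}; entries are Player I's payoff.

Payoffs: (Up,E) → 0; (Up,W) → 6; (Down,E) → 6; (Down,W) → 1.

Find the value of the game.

Row minima: Up → 0, Down → 1; maximin = 1.
Column maxima: E → 6, W → 6; minimax = 6.
1 ≠ 6, so there is no saddle point; optimal play is mixed.
Let Player I play Up with probability p. Expected payoff against E: 0p + 6(1−p) = −6p + 6; against W: 6p + 1(1−p) = 5p + 1.
Setting these equal: −6p + 6 = 5p + 1 ⇒ −11p = -5 ⇒ p = 5/11, and the value is (-6)·(5/11) + 6 = 36/11.
For Player II: with q = P(E), equating Up's and Down's payoffs gives −6q + 6 = 5q + 1 ⇒ q = 5/11.

36/11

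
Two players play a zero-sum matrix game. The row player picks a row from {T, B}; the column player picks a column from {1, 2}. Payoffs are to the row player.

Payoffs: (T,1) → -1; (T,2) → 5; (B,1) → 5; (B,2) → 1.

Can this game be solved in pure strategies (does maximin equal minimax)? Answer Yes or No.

Row minima: T → -1, B → 1; maximin = 1.
Column maxima: 1 → 5, 2 → 5; minimax = 5.
1 ≠ 5, so no pure-strategy equilibrium exists.

No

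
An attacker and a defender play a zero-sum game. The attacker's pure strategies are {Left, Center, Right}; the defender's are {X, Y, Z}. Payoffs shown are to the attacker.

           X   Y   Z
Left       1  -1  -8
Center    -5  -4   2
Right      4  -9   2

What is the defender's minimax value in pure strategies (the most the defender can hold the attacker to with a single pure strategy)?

-1

Column maxima: X → 4, Y → -1, Z → 2.
The smallest of these is -1.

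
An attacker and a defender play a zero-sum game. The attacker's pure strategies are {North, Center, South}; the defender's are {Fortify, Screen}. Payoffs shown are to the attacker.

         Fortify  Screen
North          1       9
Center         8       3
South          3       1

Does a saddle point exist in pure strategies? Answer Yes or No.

Row minima: North → 1, Center → 3, South → 1; maximin = 3.
Column maxima: Fortify → 8, Screen → 9; minimax = 8.
3 ≠ 8, so no pure-strategy equilibrium exists.

No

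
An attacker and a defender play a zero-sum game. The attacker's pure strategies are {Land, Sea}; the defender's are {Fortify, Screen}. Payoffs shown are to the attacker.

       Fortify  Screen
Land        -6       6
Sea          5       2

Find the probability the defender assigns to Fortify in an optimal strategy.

Row minima: Land → -6, Sea → 2; maximin = 2.
Column maxima: Fortify → 5, Screen → 6; minimax = 5.
2 ≠ 5, so there is no saddle point; optimal play is mixed.
Let the attacker play Land with probability p. Expected payoff against Fortify: (-6)p + 5(1−p) = −11p + 5; against Screen: 6p + 2(1−p) = 4p + 2.
Setting these equal: −11p + 5 = 4p + 2 ⇒ −15p = -3 ⇒ p = 1/5, and the value is (-11)·(1/5) + 5 = 14/5.
For the defender: with q = P(Fortify), equating Land's and Sea's payoffs gives −12q + 6 = 3q + 2 ⇒ q = 4/15.

4/15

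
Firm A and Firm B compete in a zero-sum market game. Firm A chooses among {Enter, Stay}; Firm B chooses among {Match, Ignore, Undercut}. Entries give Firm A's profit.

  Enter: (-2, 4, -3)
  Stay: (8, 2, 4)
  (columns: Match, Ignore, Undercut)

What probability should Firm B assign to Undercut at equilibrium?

Row minima: Enter → -3, Stay → 2; maximin = 2.
Column maxima: Match → 8, Ignore → 4, Undercut → 4; minimax = 4.
2 ≠ 4, so there is no saddle point; optimal play is mixed.
Match is strictly dominated by Undercut (it gives Firm A strictly more in every row), so Firm B never plays it.
On the remaining 2×2 (Enter, Stay vs Ignore, Undercut):
Let Firm A play Enter with probability p. Expected payoff against Ignore: 4p + 2(1−p) = 2p + 2; against Undercut: (-3)p + 4(1−p) = −7p + 4.
Setting these equal: 2p + 2 = −7p + 4 ⇒ 9p = 2 ⇒ p = 2/9, and the value is (2)·(2/9) + 2 = 22/9.
For Firm B: with q = P(Ignore), equating Enter's and Stay's payoffs gives 7q − 3 = −2q + 4 ⇒ q = 7/9.

2/9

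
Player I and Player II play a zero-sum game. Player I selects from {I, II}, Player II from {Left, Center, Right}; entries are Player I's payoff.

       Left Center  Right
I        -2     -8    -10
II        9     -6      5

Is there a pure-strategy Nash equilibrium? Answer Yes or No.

Yes

Row minima: I → -10, II → -6; maximin = -6.
Column maxima: Left → 9, Center → -6, Right → 5; minimax = -6.
maximin = minimax = -6, so a saddle point exists.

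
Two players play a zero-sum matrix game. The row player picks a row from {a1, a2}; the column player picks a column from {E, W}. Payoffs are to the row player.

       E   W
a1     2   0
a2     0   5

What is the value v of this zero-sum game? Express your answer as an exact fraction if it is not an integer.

Row minima: a1 → 0, a2 → 0; maximin = 0.
Column maxima: E → 2, W → 5; minimax = 2.
0 ≠ 2, so there is no saddle point; optimal play is mixed.
Let the row player play a1 with probability p. Expected payoff against E: 2p + 0(1−p) = 2p; against W: 0p + 5(1−p) = −5p + 5.
Setting these equal: 2p = −5p + 5 ⇒ 7p = 5 ⇒ p = 5/7, and the value is (2)·(5/7) = 10/7.
For the column player: with q = P(E), equating a1's and a2's payoffs gives 2q = −5q + 5 ⇒ q = 5/7.

10/7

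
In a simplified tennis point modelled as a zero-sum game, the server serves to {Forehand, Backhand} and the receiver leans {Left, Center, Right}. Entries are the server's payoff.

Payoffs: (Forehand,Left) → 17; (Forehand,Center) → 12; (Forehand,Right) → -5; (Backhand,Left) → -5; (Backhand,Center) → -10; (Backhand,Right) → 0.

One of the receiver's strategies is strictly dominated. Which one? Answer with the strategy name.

Center holds the server's payoff strictly below Left in every row: 12 < 17, -10 < -5.
So Left is strictly dominated for the receiver.

Left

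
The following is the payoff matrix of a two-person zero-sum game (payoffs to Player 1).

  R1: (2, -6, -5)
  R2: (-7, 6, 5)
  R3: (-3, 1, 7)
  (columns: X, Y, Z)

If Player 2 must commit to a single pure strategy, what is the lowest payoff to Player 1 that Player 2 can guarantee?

2

Column maxima: X → 2, Y → 6, Z → 7.
The smallest of these is 2.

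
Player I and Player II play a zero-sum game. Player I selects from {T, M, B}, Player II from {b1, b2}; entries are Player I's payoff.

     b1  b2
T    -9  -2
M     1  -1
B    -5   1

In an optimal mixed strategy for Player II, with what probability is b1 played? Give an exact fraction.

1/4

Row minima: T → -9, M → -1, B → -5; maximin = -1.
Column maxima: b1 → 1, b2 → 1; minimax = 1.
-1 ≠ 1, so there is no saddle point; optimal play is mixed.
T is strictly dominated by M, so Player I never plays it.
On the remaining 2×2 (M, B vs b1, b2):
Let Player I play M with probability p. Expected payoff against b1: 1p + (-5)(1−p) = 6p − 5; against b2: (-1)p + 1(1−p) = −2p + 1.
Setting these equal: 6p − 5 = −2p + 1 ⇒ 8p = 6 ⇒ p = 3/4, and the value is (6)·(3/4) − 5 = -1/2.
For Player II: with q = P(b1), equating M's and B's payoffs gives 2q − 1 = −6q + 1 ⇒ q = 1/4.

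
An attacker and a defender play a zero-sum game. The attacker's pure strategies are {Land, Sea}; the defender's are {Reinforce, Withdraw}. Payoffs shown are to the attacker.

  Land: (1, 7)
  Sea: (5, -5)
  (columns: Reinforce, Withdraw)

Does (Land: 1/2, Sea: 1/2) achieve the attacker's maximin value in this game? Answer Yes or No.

Against Reinforce this mix gives (1/2)·1 + (1/2)·5 = 3.
Against Withdraw this mix gives (1/2)·7 + (1/2)·(-5) = 1.
The defender will play Withdraw, holding the attacker to 1. Shifting weight toward the row that does better against Withdraw would raise this floor (the equalizing mix achieves 5/2 against both Withdraw and Reinforce), so the proposed strategy is not optimal.

No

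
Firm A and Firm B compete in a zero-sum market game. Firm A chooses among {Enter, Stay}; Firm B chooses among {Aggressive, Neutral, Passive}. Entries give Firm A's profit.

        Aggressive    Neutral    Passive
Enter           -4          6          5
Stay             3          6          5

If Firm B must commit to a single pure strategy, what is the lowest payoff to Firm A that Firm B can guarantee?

Column maxima: Aggressive → 3, Neutral → 6, Passive → 5.
The smallest of these is 3.

3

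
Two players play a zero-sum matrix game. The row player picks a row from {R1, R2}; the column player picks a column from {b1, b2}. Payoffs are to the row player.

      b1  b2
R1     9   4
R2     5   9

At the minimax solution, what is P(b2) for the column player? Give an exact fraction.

4/9

Row minima: R1 → 4, R2 → 5; maximin = 5.
Column maxima: b1 → 9, b2 → 9; minimax = 9.
5 ≠ 9, so there is no saddle point; optimal play is mixed.
Let the row player play R1 with probability p. Expected payoff against b1: 9p + 5(1−p) = 4p + 5; against b2: 4p + 9(1−p) = −5p + 9.
Setting these equal: 4p + 5 = −5p + 9 ⇒ 9p = 4 ⇒ p = 4/9, and the value is (4)·(4/9) + 5 = 61/9.
For the column player: with q = P(b1), equating R1's and R2's payoffs gives 5q + 4 = −4q + 9 ⇒ q = 5/9.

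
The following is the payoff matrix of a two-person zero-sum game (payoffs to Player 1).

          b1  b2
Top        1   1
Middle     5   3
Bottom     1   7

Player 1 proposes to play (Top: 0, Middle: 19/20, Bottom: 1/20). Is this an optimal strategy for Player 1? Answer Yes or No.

Against b1 this mix gives (19/20)·5 + (1/20)·1 = 24/5.
Against b2 this mix gives (19/20)·3 + (1/20)·7 = 16/5.
Player 2 will play b2, holding Player 1 to 16/5. Shifting weight toward the row that does better against b2 would raise this floor (the equalizing mix achieves 4 against both b2 and b1), so the proposed strategy is not optimal.

No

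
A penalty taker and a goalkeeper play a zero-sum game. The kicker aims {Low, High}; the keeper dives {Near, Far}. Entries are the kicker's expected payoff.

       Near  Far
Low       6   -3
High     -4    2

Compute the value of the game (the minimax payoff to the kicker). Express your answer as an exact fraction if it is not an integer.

0

Row minima: Low → -3, High → -4; maximin = -3.
Column maxima: Near → 6, Far → 2; minimax = 2.
-3 ≠ 2, so there is no saddle point; optimal play is mixed.
Let the kicker play Low with probability p. Expected payoff against Near: 6p + (-4)(1−p) = 10p − 4; against Far: (-3)p + 2(1−p) = −5p + 2.
Setting these equal: 10p − 4 = −5p + 2 ⇒ 15p = 6 ⇒ p = 2/5, and the value is (10)·(2/5) − 4 = 0.
For the keeper: with q = P(Near), equating Low's and High's payoffs gives 9q − 3 = −6q + 2 ⇒ q = 1/3.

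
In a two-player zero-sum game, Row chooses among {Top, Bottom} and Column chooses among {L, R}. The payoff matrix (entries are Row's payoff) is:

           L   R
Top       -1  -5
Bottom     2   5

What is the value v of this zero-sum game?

Row minima: Top → -5, Bottom → 2; maximin = 2.
Column maxima: L → 2, R → 5; minimax = 2.
Since maximin = minimax = 2, there is a saddle point and the value is 2.

2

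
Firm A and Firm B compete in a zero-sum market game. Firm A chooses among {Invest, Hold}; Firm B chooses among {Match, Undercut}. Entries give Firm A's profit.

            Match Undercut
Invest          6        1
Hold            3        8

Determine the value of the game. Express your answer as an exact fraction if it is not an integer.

Row minima: Invest → 1, Hold → 3; maximin = 3.
Column maxima: Match → 6, Undercut → 8; minimax = 6.
3 ≠ 6, so there is no saddle point; optimal play is mixed.
Let Firm A play Invest with probability p. Expected payoff against Match: 6p + 3(1−p) = 3p + 3; against Undercut: 1p + 8(1−p) = −7p + 8.
Setting these equal: 3p + 3 = −7p + 8 ⇒ 10p = 5 ⇒ p = 1/2, and the value is (3)·(1/2) + 3 = 9/2.
For Firm B: with q = P(Match), equating Invest's and Hold's payoffs gives 5q + 1 = −5q + 8 ⇒ q = 7/10.

9/2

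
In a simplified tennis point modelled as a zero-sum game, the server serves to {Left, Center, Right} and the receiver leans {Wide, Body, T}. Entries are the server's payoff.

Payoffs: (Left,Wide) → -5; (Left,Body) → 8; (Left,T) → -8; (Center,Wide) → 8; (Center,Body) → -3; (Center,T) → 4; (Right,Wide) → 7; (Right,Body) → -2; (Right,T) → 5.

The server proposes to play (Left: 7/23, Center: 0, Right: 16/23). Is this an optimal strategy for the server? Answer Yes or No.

Against Wide this mix gives (7/23)·(-5) + (16/23)·7 = 77/23.
Against Body this mix gives (7/23)·8 + (16/23)·(-2) = 24/23.
Against T this mix gives (7/23)·(-8) + (16/23)·5 = 24/23.
All of the receiver's active replies (Body, T) yield 24/23, and no column does worse for the server. The mix makes the receiver indifferent and guarantees 24/23, so it is optimal.

Yes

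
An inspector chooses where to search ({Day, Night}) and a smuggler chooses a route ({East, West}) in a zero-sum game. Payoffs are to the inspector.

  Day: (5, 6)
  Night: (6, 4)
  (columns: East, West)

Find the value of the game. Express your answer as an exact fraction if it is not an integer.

16/3

Row minima: Day → 5, Night → 4; maximin = 5.
Column maxima: East → 6, West → 6; minimax = 6.
5 ≠ 6, so there is no saddle point; optimal play is mixed.
Let the inspector play Day with probability p. Expected payoff against East: 5p + 6(1−p) = −p + 6; against West: 6p + 4(1−p) = 2p + 4.
Setting these equal: −p + 6 = 2p + 4 ⇒ −3p = -2 ⇒ p = 2/3, and the value is (-1)·(2/3) + 6 = 16/3.
For the smuggler: with q = P(East), equating Day's and Night's payoffs gives −q + 6 = 2q + 4 ⇒ q = 2/3.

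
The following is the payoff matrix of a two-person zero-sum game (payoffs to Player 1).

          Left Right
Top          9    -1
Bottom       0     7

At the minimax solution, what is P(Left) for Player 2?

Row minima: Top → -1, Bottom → 0; maximin = 0.
Column maxima: Left → 9, Right → 7; minimax = 7.
0 ≠ 7, so there is no saddle point; optimal play is mixed.
Let Player 1 play Top with probability p. Expected payoff against Left: 9p + 0(1−p) = 9p; against Right: (-1)p + 7(1−p) = −8p + 7.
Setting these equal: 9p = −8p + 7 ⇒ 17p = 7 ⇒ p = 7/17, and the value is (9)·(7/17) = 63/17.
For Player 2: with q = P(Left), equating Top's and Bottom's payoffs gives 10q − 1 = −7q + 7 ⇒ q = 8/17.

8/17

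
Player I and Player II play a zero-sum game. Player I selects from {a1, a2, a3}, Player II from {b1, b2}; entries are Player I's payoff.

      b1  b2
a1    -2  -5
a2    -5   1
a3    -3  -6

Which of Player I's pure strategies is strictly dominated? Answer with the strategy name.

a3

a1 gives a strictly higher payoff than a3 against every column: -2 > -3, -5 > -6.
So a3 is strictly dominated and Player I never plays it.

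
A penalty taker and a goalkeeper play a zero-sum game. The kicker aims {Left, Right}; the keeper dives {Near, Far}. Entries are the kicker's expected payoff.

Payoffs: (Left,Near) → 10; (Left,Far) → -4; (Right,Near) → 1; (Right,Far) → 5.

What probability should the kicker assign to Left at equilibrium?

Row minima: Left → -4, Right → 1; maximin = 1.
Column maxima: Near → 10, Far → 5; minimax = 5.
1 ≠ 5, so there is no saddle point; optimal play is mixed.
Let the kicker play Left with probability p. Expected payoff against Near: 10p + 1(1−p) = 9p + 1; against Far: (-4)p + 5(1−p) = −9p + 5.
Setting these equal: 9p + 1 = −9p + 5 ⇒ 18p = 4 ⇒ p = 2/9, and the value is (9)·(2/9) + 1 = 3.
For the keeper: with q = P(Near), equating Left's and Right's payoffs gives 14q − 4 = −4q + 5 ⇒ q = 1/2.

2/9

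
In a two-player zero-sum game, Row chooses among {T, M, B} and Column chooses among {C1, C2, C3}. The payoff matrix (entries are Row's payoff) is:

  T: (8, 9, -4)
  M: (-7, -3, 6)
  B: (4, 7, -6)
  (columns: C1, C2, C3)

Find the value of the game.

4/5

Row minima: T → -4, M → -7, B → -6; maximin = -4.
Column maxima: C1 → 8, C2 → 9, C3 → 6; minimax = 6.
-4 ≠ 6, so there is no saddle point; optimal play is mixed.
B is strictly dominated by T, so Row never plays it.
C2 is strictly dominated by C1 (it gives Row strictly more in every row), so Column never plays it.
On the remaining 2×2 (T, M vs C1, C3):
Let Row play T with probability p. Expected payoff against C1: 8p + (-7)(1−p) = 15p − 7; against C3: (-4)p + 6(1−p) = −10p + 6.
Setting these equal: 15p − 7 = −10p + 6 ⇒ 25p = 13 ⇒ p = 13/25, and the value is (15)·(13/25) − 7 = 4/5.
For Column: with q = P(C1), equating T's and M's payoffs gives 12q − 4 = −13q + 6 ⇒ q = 2/5.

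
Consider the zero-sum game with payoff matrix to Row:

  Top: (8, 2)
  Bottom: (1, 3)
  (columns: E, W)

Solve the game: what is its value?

Row minima: Top → 2, Bottom → 1; maximin = 2.
Column maxima: E → 8, W → 3; minimax = 3.
2 ≠ 3, so there is no saddle point; optimal play is mixed.
Let Row play Top with probability p. Expected payoff against E: 8p + 1(1−p) = 7p + 1; against W: 2p + 3(1−p) = −p + 3.
Setting these equal: 7p + 1 = −p + 3 ⇒ 8p = 2 ⇒ p = 1/4, and the value is (7)·(1/4) + 1 = 11/4.
For Column: with q = P(E), equating Top's and Bottom's payoffs gives 6q + 2 = −2q + 3 ⇒ q = 1/8.

11/4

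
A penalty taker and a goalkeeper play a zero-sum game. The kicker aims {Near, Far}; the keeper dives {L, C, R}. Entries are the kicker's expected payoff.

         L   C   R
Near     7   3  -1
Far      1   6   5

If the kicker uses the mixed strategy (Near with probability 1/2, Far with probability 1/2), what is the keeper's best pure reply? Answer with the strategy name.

If the keeper plays L, the kicker's expected payoff is (1/2)·7 + (1/2)·1 = 4.
If the keeper plays C, the kicker's expected payoff is (1/2)·3 + (1/2)·6 = 9/2.
If the keeper plays R, the kicker's expected payoff is (1/2)·(-1) + (1/2)·5 = 2.
The keeper minimizes the kicker's payoff; the smallest is 2, so the best response is R.

R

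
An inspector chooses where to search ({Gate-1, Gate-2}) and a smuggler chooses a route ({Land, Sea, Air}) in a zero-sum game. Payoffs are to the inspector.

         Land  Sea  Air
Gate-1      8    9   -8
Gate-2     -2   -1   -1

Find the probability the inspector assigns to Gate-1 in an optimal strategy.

1/17

Row minima: Gate-1 → -8, Gate-2 → -2; maximin = -2.
Column maxima: Land → 8, Sea → 9, Air → -1; minimax = -1.
-2 ≠ -1, so there is no saddle point; optimal play is mixed.
Sea is strictly dominated by Land (it gives the inspector strictly more in every row), so the smuggler never plays it.
On the remaining 2×2 (Gate-1, Gate-2 vs Land, Air):
Let the inspector play Gate-1 with probability p. Expected payoff against Land: 8p + (-2)(1−p) = 10p − 2; against Air: (-8)p + (-1)(1−p) = −7p − 1.
Setting these equal: 10p − 2 = −7p − 1 ⇒ 17p = 1 ⇒ p = 1/17, and the value is (10)·(1/17) − 2 = -24/17.
For the smuggler: with q = P(Land), equating Gate-1's and Gate-2's payoffs gives 16q − 8 = −q − 1 ⇒ q = 7/17.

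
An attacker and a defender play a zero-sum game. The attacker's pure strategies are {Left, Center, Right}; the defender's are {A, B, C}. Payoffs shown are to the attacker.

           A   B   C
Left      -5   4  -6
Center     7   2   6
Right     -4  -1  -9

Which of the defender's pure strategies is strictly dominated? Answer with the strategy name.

A

C holds the attacker's payoff strictly below A in every row: -6 < -5, 6 < 7, -9 < -4.
So A is strictly dominated for the defender.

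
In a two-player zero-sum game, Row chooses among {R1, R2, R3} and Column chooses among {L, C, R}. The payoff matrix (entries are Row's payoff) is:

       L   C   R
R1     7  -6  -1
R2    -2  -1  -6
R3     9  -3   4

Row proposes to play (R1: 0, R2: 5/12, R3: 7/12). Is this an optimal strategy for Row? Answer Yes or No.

No

Against L this mix gives (5/12)·(-2) + (7/12)·9 = 53/12.
Against C this mix gives (5/12)·(-1) + (7/12)·(-3) = -13/6.
Against R this mix gives (5/12)·(-6) + (7/12)·4 = -1/6.
Column will play C, holding Row to -13/6. Shifting weight toward the row that does better against C would raise this floor (the equalizing mix achieves -11/6 against both C and R), so the proposed strategy is not optimal.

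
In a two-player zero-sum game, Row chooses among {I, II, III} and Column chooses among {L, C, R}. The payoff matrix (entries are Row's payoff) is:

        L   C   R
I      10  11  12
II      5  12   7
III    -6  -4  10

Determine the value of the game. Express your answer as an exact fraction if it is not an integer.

Row minima: I → 10, II → 5, III → -6; maximin = 10.
Column maxima: L → 10, C → 12, R → 12; minimax = 10.
Since maximin = minimax = 10, there is a saddle point and the value is 10.

10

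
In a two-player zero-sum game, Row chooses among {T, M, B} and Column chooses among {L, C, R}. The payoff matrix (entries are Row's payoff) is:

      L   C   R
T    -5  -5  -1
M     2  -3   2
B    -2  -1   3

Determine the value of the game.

Row minima: T → -5, M → -3, B → -2; maximin = -2.
Column maxima: L → 2, C → -1, R → 3; minimax = -1.
-2 ≠ -1, so there is no saddle point; optimal play is mixed.
T is strictly dominated by M, so Row never plays it.
R is strictly dominated by C (it gives Row strictly more in every row), so Column never plays it.
On the remaining 2×2 (M, B vs L, C):
Let Row play M with probability p. Expected payoff against L: 2p + (-2)(1−p) = 4p − 2; against C: (-3)p + (-1)(1−p) = −2p − 1.
Setting these equal: 4p − 2 = −2p − 1 ⇒ 6p = 1 ⇒ p = 1/6, and the value is (4)·(1/6) − 2 = -4/3.
For Column: with q = P(L), equating M's and B's payoffs gives 5q − 3 = −q − 1 ⇒ q = 1/3.

-4/3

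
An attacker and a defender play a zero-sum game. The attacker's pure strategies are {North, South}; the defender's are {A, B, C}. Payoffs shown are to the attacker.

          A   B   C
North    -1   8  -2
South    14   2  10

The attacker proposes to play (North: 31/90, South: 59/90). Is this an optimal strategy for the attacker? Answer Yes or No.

Against A this mix gives (31/90)·(-1) + (59/90)·14 = 53/6.
Against B this mix gives (31/90)·8 + (59/90)·2 = 61/15.
Against C this mix gives (31/90)·(-2) + (59/90)·10 = 88/15.
The defender will play B, holding the attacker to 61/15. Shifting weight toward the row that does better against B would raise this floor (the equalizing mix achieves 14/3 against both B and C), so the proposed strategy is not optimal.

No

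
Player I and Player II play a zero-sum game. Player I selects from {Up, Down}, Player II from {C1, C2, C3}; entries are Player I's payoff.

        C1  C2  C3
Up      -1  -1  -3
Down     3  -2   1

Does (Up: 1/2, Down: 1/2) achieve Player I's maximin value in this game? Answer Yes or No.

Against C1 this mix gives (1/2)·(-1) + (1/2)·3 = 1.
Against C2 this mix gives (1/2)·(-1) + (1/2)·(-2) = -3/2.
Against C3 this mix gives (1/2)·(-3) + (1/2)·1 = -1.
Player II will play C2, holding Player I to -3/2. Shifting weight toward the row that does better against C2 would raise this floor (the equalizing mix achieves -7/5 against both C2 and C3), so the proposed strategy is not optimal.

No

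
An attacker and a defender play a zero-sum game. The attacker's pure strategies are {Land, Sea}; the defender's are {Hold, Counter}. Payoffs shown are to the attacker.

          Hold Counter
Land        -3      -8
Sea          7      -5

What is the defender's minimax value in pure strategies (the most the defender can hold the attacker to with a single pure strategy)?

Column maxima: Hold → 7, Counter → -5.
The smallest of these is -5.

-5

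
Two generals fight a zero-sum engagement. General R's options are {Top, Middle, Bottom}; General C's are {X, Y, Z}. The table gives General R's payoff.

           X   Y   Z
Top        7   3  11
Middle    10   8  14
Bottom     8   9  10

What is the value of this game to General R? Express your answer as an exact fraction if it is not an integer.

Row minima: Top → 3, Middle → 8, Bottom → 8; maximin = 8.
Column maxima: X → 10, Y → 9, Z → 14; minimax = 9.
8 ≠ 9, so there is no saddle point; optimal play is mixed.
Top is strictly dominated by Middle, so General R never plays it.
Z is strictly dominated by X (it gives General R strictly more in every row), so General C never plays it.
On the remaining 2×2 (Middle, Bottom vs X, Y):
Let General R play Middle with probability p. Expected payoff against X: 10p + 8(1−p) = 2p + 8; against Y: 8p + 9(1−p) = −p + 9.
Setting these equal: 2p + 8 = −p + 9 ⇒ 3p = 1 ⇒ p = 1/3, and the value is (2)·(1/3) + 8 = 26/3.
For General C: with q = P(X), equating Middle's and Bottom's payoffs gives 2q + 8 = −q + 9 ⇒ q = 1/3.

26/3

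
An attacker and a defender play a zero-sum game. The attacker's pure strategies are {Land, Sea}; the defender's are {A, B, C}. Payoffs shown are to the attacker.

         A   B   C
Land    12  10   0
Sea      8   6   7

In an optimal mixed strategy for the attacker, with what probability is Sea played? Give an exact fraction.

Row minima: Land → 0, Sea → 6; maximin = 6.
Column maxima: A → 12, B → 10, C → 7; minimax = 7.
6 ≠ 7, so there is no saddle point; optimal play is mixed.
A is strictly dominated by B (it gives the attacker strictly more in every row), so the defender never plays it.
On the remaining 2×2 (Land, Sea vs B, C):
Let the attacker play Land with probability p. Expected payoff against B: 10p + 6(1−p) = 4p + 6; against C: 0p + 7(1−p) = −7p + 7.
Setting these equal: 4p + 6 = −7p + 7 ⇒ 11p = 1 ⇒ p = 1/11, and the value is (4)·(1/11) + 6 = 70/11.
For the defender: with q = P(B), equating Land's and Sea's payoffs gives 10q = −q + 7 ⇒ q = 7/11.

10/11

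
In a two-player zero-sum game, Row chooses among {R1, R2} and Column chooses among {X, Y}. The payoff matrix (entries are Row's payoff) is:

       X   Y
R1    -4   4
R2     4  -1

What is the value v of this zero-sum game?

Row minima: R1 → -4, R2 → -1; maximin = -1.
Column maxima: X → 4, Y → 4; minimax = 4.
-1 ≠ 4, so there is no saddle point; optimal play is mixed.
Let Row play R1 with probability p. Expected payoff against X: (-4)p + 4(1−p) = −8p + 4; against Y: 4p + (-1)(1−p) = 5p − 1.
Setting these equal: −8p + 4 = 5p − 1 ⇒ −13p = -5 ⇒ p = 5/13, and the value is (-8)·(5/13) + 4 = 12/13.
For Column: with q = P(X), equating R1's and R2's payoffs gives −8q + 4 = 5q − 1 ⇒ q = 5/13.

12/13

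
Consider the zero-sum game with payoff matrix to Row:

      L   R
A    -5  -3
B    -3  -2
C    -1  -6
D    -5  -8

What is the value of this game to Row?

-8/3

Row minima: A → -5, B → -3, C → -6, D → -8; maximin = -3.
Column maxima: L → -1, R → -2; minimax = -2.
-3 ≠ -2, so there is no saddle point; optimal play is mixed.
A is strictly dominated by B, so Row never plays it.
D is strictly dominated by B, so Row never plays it.
On the remaining 2×2 (B, C vs L, R):
Let Row play B with probability p. Expected payoff against L: (-3)p + (-1)(1−p) = −2p − 1; against R: (-2)p + (-6)(1−p) = 4p − 6.
Setting these equal: −2p − 1 = 4p − 6 ⇒ −6p = -5 ⇒ p = 5/6, and the value is (-2)·(5/6) − 1 = -8/3.
For Column: with q = P(L), equating B's and C's payoffs gives −q − 2 = 5q − 6 ⇒ q = 2/3.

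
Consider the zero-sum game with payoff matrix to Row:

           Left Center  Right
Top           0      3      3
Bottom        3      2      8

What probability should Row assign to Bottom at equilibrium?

Row minima: Top → 0, Bottom → 2; maximin = 2.
Column maxima: Left → 3, Center → 3, Right → 8; minimax = 3.
2 ≠ 3, so there is no saddle point; optimal play is mixed.
Right is strictly dominated by Left (it gives Row strictly more in every row), so Column never plays it.
On the remaining 2×2 (Top, Bottom vs Left, Center):
Let Row play Top with probability p. Expected payoff against Left: 0p + 3(1−p) = −3p + 3; against Center: 3p + 2(1−p) = p + 2.
Setting these equal: −3p + 3 = p + 2 ⇒ −4p = -1 ⇒ p = 1/4, and the value is (-3)·(1/4) + 3 = 9/4.
For Column: with q = P(Left), equating Top's and Bottom's payoffs gives −3q + 3 = q + 2 ⇒ q = 1/4.

3/4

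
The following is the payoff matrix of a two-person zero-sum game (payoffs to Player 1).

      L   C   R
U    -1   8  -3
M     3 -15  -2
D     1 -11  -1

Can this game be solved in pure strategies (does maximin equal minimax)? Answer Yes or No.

Row minima: U → -3, M → -15, D → -11; maximin = -3.
Column maxima: L → 3, C → 8, R → -1; minimax = -1.
-3 ≠ -1, so no pure-strategy equilibrium exists.

No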